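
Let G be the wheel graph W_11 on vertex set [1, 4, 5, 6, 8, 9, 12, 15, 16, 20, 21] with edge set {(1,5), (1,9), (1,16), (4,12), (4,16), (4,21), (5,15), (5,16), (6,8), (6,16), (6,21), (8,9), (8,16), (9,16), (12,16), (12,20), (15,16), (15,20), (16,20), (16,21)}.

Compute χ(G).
χ(G) = 3

Clique number ω(G) = 3 (lower bound: χ ≥ ω).
The clique on [1, 9, 16] has size 3, forcing χ ≥ 3, and the coloring below uses 3 colors, so χ(G) = 3.
A valid 3-coloring: color 1: [16]; color 2: [4, 5, 6, 9, 20]; color 3: [1, 8, 12, 15, 21].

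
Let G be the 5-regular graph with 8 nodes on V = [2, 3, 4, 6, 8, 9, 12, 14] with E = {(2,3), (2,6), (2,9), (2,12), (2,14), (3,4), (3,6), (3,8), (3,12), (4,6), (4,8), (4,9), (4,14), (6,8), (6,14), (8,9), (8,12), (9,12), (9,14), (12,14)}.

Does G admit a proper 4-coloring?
A valid 4-coloring: color 1: [3, 14]; color 2: [6, 9]; color 3: [2, 8]; color 4: [4, 12].
(χ(G) = 4 ≤ 4.)

Yes, G is 4-colorable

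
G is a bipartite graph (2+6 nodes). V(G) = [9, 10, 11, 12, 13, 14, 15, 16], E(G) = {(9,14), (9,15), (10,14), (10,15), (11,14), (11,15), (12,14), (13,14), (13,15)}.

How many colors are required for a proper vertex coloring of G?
χ(G) = 2

Clique number ω(G) = 2 (lower bound: χ ≥ ω).
The graph is bipartite (no odd cycle), so 2 colors suffice: χ(G) = 2.
A valid 2-coloring: color 1: [14, 15, 16]; color 2: [9, 10, 11, 12, 13].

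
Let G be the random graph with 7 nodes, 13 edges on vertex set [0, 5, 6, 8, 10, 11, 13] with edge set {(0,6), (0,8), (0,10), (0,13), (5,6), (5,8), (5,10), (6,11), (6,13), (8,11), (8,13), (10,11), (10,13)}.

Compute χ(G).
χ(G) = 3

Clique number ω(G) = 3 (lower bound: χ ≥ ω).
The clique on [0, 8, 13] has size 3, forcing χ ≥ 3, and the coloring below uses 3 colors, so χ(G) = 3.
A valid 3-coloring: color 1: [6, 8, 10]; color 2: [0, 5, 11]; color 3: [13].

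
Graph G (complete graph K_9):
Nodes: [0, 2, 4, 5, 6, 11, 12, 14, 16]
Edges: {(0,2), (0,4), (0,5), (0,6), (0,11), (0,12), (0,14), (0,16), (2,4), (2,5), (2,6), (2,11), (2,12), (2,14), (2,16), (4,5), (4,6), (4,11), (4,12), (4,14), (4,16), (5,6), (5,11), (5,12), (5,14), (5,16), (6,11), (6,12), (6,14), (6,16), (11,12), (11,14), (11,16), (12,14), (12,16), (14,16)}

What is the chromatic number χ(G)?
Clique number ω(G) = 9 (lower bound: χ ≥ ω).
The clique on [0, 2, 4, 5, 6, 11, 12, 14, 16] has size 9, forcing χ ≥ 9, and the coloring below uses 9 colors, so χ(G) = 9.
A valid 9-coloring: color 1: [2]; color 2: [6]; color 3: [0]; color 4: [4]; color 5: [12]; color 6: [16]; color 7: [5]; color 8: [14]; color 9: [11].

χ(G) = 9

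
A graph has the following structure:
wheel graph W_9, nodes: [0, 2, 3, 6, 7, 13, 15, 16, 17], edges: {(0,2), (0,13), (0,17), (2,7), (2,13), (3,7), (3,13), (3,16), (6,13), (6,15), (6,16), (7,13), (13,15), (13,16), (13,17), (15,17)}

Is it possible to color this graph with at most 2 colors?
No, G is not 2-colorable

The clique on vertices [0, 13, 17] has size 3 > 2, so it alone needs 3 colors.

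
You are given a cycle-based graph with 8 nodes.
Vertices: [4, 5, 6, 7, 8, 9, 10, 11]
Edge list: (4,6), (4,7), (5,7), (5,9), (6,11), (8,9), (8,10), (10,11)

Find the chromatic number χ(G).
χ(G) = 2

Clique number ω(G) = 2 (lower bound: χ ≥ ω).
The graph is bipartite (no odd cycle), so 2 colors suffice: χ(G) = 2.
A valid 2-coloring: color 1: [6, 7, 9, 10]; color 2: [4, 5, 8, 11].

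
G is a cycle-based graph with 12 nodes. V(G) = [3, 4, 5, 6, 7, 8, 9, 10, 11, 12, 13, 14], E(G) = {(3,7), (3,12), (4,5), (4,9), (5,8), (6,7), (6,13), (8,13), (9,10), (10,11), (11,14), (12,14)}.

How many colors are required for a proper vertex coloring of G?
Clique number ω(G) = 2 (lower bound: χ ≥ ω).
The graph is bipartite (no odd cycle), so 2 colors suffice: χ(G) = 2.
A valid 2-coloring: color 1: [3, 4, 6, 8, 10, 14]; color 2: [5, 7, 9, 11, 12, 13].

χ(G) = 2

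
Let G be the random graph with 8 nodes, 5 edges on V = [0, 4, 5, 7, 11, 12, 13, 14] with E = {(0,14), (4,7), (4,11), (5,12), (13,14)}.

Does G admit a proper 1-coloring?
Edge (0,14) forces its endpoints to differ, so 1 color is not enough.

No, G is not 1-colorable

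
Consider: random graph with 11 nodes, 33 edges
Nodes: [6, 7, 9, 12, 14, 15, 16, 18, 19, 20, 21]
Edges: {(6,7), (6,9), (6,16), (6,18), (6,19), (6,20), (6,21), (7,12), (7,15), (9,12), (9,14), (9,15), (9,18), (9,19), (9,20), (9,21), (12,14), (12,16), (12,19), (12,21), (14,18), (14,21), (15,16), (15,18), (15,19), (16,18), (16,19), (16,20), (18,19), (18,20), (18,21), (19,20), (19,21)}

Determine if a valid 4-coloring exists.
No, G is not 4-colorable

The clique on vertices [6, 16, 18, 19, 20] has size 5 > 4, so it alone needs 5 colors.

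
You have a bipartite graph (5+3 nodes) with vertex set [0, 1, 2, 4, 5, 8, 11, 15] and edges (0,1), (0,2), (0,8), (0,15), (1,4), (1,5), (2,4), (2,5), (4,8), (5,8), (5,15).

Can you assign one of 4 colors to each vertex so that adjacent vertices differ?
Yes, G is 4-colorable

A valid 4-coloring: color 1: [0, 4, 5, 11]; color 2: [1, 2, 8, 15].
(χ(G) = 2 ≤ 4.)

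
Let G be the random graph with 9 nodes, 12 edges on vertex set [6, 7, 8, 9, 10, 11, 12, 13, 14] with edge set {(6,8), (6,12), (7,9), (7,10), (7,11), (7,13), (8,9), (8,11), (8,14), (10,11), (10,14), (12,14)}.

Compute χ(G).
χ(G) = 3

Clique number ω(G) = 3 (lower bound: χ ≥ ω).
The clique on [7, 10, 11] has size 3, forcing χ ≥ 3, and the coloring below uses 3 colors, so χ(G) = 3.
A valid 3-coloring: color 1: [8, 10, 12, 13]; color 2: [6, 7, 14]; color 3: [9, 11].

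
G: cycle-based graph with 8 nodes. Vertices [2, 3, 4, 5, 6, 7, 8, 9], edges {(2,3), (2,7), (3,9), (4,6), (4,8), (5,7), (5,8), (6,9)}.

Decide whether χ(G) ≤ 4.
A valid 4-coloring: color 1: [2, 4, 5, 9]; color 2: [3, 6, 7, 8].
(χ(G) = 2 ≤ 4.)

Yes, G is 4-colorable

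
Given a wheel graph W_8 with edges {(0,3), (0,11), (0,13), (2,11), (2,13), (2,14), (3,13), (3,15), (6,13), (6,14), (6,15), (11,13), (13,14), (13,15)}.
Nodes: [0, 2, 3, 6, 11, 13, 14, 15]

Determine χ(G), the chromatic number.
χ(G) = 4

Clique number ω(G) = 3 (lower bound: χ ≥ ω).
Odd cycle [6, 14, 2, 11, 0, 3, 15] needs 3 colors (χ ≥ 3).
Vertex 13 is adjacent to every vertex of [0, 2, 3, 6, 11, 14, 15], which already need 3 colors among themselves, so 13 needs a new color (χ ≥ 4).
The coloring below uses 4 colors, so χ(G) = 4.
A valid 4-coloring: color 1: [13]; color 2: [2, 3, 6]; color 3: [11, 14, 15]; color 4: [0].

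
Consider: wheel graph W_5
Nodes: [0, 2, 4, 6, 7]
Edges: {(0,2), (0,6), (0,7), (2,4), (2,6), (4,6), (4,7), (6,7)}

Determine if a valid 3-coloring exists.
Yes, G is 3-colorable

A valid 3-coloring: color 1: [6]; color 2: [0, 4]; color 3: [2, 7].
(χ(G) = 3 ≤ 3.)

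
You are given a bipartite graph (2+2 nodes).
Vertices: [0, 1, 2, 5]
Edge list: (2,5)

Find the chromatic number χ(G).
χ(G) = 2

Clique number ω(G) = 2 (lower bound: χ ≥ ω).
The graph is bipartite (no odd cycle), so 2 colors suffice: χ(G) = 2.
A valid 2-coloring: color 1: [0, 1, 2]; color 2: [5].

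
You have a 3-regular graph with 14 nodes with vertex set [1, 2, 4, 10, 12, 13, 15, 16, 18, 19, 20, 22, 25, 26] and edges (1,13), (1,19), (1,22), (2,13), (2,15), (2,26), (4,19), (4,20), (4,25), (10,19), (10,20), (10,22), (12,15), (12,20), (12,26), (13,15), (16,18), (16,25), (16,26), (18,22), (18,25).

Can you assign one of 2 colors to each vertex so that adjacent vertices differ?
No, G is not 2-colorable

The clique on vertices [2, 13, 15] has size 3 > 2, so it alone needs 3 colors.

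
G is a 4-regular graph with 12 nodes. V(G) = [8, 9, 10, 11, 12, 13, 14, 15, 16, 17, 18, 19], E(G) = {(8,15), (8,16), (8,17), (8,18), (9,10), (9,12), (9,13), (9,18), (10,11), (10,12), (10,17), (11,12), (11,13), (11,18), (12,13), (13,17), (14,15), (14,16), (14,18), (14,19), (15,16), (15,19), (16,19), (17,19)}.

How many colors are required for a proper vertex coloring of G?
Clique number ω(G) = 4 (lower bound: χ ≥ ω).
The clique on [14, 15, 16, 19] has size 4, forcing χ ≥ 4, and the coloring below uses 4 colors, so χ(G) = 4.
A valid 4-coloring: color 1: [9, 11, 16, 17]; color 2: [8, 10, 13, 14]; color 3: [12, 15, 18]; color 4: [19].

χ(G) = 4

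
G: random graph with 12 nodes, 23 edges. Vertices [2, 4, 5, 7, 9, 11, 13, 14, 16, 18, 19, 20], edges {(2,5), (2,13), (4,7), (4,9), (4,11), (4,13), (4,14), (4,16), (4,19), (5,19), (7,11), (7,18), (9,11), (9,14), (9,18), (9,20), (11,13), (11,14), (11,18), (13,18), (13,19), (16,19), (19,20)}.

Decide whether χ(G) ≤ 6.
A valid 6-coloring: color 1: [2, 4, 18, 20]; color 2: [11, 19]; color 3: [5, 7, 9, 13, 16]; color 4: [14].
(χ(G) = 4 ≤ 6.)

Yes, G is 6-colorable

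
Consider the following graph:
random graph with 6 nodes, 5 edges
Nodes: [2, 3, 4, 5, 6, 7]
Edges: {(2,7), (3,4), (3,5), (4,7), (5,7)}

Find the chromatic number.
χ(G) = 2

Clique number ω(G) = 2 (lower bound: χ ≥ ω).
The graph is bipartite (no odd cycle), so 2 colors suffice: χ(G) = 2.
A valid 2-coloring: color 1: [3, 6, 7]; color 2: [2, 4, 5].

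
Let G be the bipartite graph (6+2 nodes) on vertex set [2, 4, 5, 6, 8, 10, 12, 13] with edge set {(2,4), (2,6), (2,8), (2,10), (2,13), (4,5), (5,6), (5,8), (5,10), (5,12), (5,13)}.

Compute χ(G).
Clique number ω(G) = 2 (lower bound: χ ≥ ω).
The graph is bipartite (no odd cycle), so 2 colors suffice: χ(G) = 2.
A valid 2-coloring: color 1: [2, 5]; color 2: [4, 6, 8, 10, 12, 13].

χ(G) = 2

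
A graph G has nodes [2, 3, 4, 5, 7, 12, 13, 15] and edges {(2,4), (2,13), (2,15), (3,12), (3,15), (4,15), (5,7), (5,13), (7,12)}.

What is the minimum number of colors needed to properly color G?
Clique number ω(G) = 3 (lower bound: χ ≥ ω).
The clique on [2, 4, 15] has size 3, forcing χ ≥ 3, and the coloring below uses 3 colors, so χ(G) = 3.
A valid 3-coloring: color 1: [2, 3, 7]; color 2: [5, 12, 15]; color 3: [4, 13].

χ(G) = 3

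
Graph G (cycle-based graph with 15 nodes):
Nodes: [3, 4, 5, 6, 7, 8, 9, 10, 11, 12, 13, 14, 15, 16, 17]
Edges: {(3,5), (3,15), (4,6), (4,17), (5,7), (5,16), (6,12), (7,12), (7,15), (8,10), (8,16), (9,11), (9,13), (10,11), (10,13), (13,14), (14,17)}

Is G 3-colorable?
A valid 3-coloring: color 1: [3, 6, 7, 11, 13, 16, 17]; color 2: [4, 5, 9, 10, 12, 14, 15]; color 3: [8].
(χ(G) = 3 ≤ 3.)

Yes, G is 3-colorable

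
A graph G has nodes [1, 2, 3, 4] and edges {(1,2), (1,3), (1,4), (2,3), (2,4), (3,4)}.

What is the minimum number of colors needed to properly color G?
Clique number ω(G) = 4 (lower bound: χ ≥ ω).
The clique on [1, 2, 3, 4] has size 4, forcing χ ≥ 4, and the coloring below uses 4 colors, so χ(G) = 4.
A valid 4-coloring: color 1: [1]; color 2: [3]; color 3: [4]; color 4: [2].

χ(G) = 4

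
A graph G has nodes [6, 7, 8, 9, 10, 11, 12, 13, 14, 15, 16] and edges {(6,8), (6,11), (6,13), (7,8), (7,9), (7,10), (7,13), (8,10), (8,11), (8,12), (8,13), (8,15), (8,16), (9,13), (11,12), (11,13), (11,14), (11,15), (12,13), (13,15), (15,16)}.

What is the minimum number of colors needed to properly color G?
χ(G) = 4

Clique number ω(G) = 4 (lower bound: χ ≥ ω).
The clique on [8, 11, 12, 13] has size 4, forcing χ ≥ 4, and the coloring below uses 4 colors, so χ(G) = 4.
A valid 4-coloring: color 1: [8, 9, 14]; color 2: [10, 13, 16]; color 3: [7, 11]; color 4: [6, 12, 15].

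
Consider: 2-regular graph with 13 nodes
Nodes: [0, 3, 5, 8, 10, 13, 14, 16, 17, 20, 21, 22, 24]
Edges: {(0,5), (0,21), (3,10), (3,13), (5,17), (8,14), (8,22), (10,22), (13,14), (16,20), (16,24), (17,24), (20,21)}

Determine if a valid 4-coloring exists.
Yes, G is 4-colorable

A valid 4-coloring: color 1: [3, 5, 14, 16, 21, 22]; color 2: [0, 8, 10, 13, 20, 24]; color 3: [17].
(χ(G) = 3 ≤ 4.)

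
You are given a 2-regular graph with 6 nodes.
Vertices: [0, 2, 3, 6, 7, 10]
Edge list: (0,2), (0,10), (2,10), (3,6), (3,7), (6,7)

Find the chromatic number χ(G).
Clique number ω(G) = 3 (lower bound: χ ≥ ω).
The clique on [0, 2, 10] has size 3, forcing χ ≥ 3, and the coloring below uses 3 colors, so χ(G) = 3.
A valid 3-coloring: color 1: [2, 6]; color 2: [7, 10]; color 3: [0, 3].

χ(G) = 3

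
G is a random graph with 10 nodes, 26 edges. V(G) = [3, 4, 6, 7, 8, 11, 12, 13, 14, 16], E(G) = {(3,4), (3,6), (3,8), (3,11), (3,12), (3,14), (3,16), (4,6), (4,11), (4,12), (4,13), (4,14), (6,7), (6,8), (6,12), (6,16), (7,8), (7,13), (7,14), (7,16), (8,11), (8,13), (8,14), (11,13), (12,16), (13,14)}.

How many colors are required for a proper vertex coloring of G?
χ(G) = 4

Clique number ω(G) = 4 (lower bound: χ ≥ ω).
The clique on [3, 6, 12, 16] has size 4, forcing χ ≥ 4, and the coloring below uses 4 colors, so χ(G) = 4.
A valid 4-coloring: color 1: [3, 13]; color 2: [6, 11, 14]; color 3: [4, 8, 16]; color 4: [7, 12].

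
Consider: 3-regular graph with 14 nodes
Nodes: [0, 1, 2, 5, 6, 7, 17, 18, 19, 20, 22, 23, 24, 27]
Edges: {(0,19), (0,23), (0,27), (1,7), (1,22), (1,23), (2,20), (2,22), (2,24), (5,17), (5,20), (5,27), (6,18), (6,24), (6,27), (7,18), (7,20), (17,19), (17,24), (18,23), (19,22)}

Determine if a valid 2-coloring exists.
No, G is not 2-colorable

Odd cycle [23, 0, 27, 6, 18] needs 3 colors (χ ≥ 3).
Hence χ(G) ≥ 3 > 2, so no proper 2-coloring exists.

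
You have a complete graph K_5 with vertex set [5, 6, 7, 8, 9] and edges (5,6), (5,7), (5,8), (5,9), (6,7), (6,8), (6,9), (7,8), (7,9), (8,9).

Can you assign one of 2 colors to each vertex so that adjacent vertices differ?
No, G is not 2-colorable

The clique on vertices [5, 6, 7, 8, 9] has size 5 > 2, so it alone needs 5 colors.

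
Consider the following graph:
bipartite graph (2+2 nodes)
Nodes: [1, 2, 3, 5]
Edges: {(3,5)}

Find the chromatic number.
Clique number ω(G) = 2 (lower bound: χ ≥ ω).
The graph is bipartite (no odd cycle), so 2 colors suffice: χ(G) = 2.
A valid 2-coloring: color 1: [1, 2, 5]; color 2: [3].

χ(G) = 2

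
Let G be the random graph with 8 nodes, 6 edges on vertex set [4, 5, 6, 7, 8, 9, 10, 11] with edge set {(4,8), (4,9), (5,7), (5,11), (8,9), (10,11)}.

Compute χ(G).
χ(G) = 3

Clique number ω(G) = 3 (lower bound: χ ≥ ω).
The clique on [4, 8, 9] has size 3, forcing χ ≥ 3, and the coloring below uses 3 colors, so χ(G) = 3.
A valid 3-coloring: color 1: [5, 6, 8, 10]; color 2: [7, 9, 11]; color 3: [4].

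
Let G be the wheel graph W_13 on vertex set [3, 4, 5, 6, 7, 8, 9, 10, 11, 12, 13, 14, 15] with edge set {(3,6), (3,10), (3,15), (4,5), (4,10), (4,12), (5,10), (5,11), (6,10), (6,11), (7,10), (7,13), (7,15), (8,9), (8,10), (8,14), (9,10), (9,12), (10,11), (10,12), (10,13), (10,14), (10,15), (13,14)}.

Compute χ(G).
Clique number ω(G) = 3 (lower bound: χ ≥ ω).
The clique on [3, 6, 10] has size 3, forcing χ ≥ 3, and the coloring below uses 3 colors, so χ(G) = 3.
A valid 3-coloring: color 1: [10]; color 2: [3, 4, 7, 9, 11, 14]; color 3: [5, 6, 8, 12, 13, 15].

χ(G) = 3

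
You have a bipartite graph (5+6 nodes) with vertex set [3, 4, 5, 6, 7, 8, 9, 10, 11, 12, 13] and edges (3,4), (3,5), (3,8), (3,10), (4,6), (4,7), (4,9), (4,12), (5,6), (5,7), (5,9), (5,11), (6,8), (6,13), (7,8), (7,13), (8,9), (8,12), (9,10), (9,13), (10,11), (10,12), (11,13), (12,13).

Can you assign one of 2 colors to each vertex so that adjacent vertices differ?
A valid 2-coloring: color 1: [4, 5, 8, 10, 13]; color 2: [3, 6, 7, 9, 11, 12].
(χ(G) = 2 ≤ 2.)

Yes, G is 2-colorable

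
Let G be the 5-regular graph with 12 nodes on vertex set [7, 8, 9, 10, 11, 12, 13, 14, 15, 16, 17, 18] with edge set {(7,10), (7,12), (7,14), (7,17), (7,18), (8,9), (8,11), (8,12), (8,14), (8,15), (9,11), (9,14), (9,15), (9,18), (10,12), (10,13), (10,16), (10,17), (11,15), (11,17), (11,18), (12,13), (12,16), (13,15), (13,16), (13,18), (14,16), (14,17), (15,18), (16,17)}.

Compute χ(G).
χ(G) = 4

Clique number ω(G) = 4 (lower bound: χ ≥ ω).
The clique on [8, 9, 11, 15] has size 4, forcing χ ≥ 4, and the coloring below uses 4 colors, so χ(G) = 4.
A valid 4-coloring: color 1: [7, 15, 16]; color 2: [11, 13, 14]; color 3: [8, 10, 18]; color 4: [9, 12, 17].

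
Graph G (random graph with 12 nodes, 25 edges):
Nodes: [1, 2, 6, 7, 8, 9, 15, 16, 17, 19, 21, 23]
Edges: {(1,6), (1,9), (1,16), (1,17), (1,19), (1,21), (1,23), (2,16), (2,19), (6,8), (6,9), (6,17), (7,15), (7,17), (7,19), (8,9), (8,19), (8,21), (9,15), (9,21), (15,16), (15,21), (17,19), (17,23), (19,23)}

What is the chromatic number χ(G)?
Clique number ω(G) = 4 (lower bound: χ ≥ ω).
The clique on [1, 17, 19, 23] has size 4, forcing χ ≥ 4, and the coloring below uses 4 colors, so χ(G) = 4.
A valid 4-coloring: color 1: [1, 2, 8, 15]; color 2: [6, 16, 19, 21]; color 3: [9, 17]; color 4: [7, 23].

χ(G) = 4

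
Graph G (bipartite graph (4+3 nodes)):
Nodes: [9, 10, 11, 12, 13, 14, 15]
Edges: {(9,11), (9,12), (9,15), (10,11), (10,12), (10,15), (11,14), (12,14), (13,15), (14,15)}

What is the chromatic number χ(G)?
Clique number ω(G) = 2 (lower bound: χ ≥ ω).
The graph is bipartite (no odd cycle), so 2 colors suffice: χ(G) = 2.
A valid 2-coloring: color 1: [11, 12, 15]; color 2: [9, 10, 13, 14].

χ(G) = 2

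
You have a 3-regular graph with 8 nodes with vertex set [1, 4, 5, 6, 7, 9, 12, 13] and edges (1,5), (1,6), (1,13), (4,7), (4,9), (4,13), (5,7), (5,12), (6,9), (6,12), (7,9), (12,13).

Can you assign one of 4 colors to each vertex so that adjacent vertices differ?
Yes, G is 4-colorable

A valid 4-coloring: color 1: [1, 7, 12]; color 2: [4, 5, 6]; color 3: [9, 13].
(χ(G) = 3 ≤ 4.)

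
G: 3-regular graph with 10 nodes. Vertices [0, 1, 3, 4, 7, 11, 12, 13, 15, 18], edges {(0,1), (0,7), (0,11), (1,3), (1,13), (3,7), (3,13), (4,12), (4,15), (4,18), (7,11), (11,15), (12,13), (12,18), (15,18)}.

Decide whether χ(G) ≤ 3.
Yes, G is 3-colorable

A valid 3-coloring: color 1: [1, 7, 12, 15]; color 2: [0, 13, 18]; color 3: [3, 4, 11].
(χ(G) = 3 ≤ 3.)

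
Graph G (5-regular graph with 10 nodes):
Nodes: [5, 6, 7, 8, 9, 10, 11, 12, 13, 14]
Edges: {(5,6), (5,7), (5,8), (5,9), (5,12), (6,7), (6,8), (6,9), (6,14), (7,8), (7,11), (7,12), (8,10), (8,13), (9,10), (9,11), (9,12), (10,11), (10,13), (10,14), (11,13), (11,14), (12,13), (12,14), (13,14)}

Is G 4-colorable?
Yes, G is 4-colorable

A valid 4-coloring: color 1: [8, 11, 12]; color 2: [6, 13]; color 3: [7, 9, 14]; color 4: [5, 10].
(χ(G) = 4 ≤ 4.)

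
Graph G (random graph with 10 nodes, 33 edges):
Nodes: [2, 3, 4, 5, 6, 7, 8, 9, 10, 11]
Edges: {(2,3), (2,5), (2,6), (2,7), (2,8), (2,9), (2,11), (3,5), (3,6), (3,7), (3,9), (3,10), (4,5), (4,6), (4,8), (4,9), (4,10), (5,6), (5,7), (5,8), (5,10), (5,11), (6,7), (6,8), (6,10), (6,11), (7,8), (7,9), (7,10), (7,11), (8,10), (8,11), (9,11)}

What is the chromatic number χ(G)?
χ(G) = 6

Clique number ω(G) = 6 (lower bound: χ ≥ ω).
The clique on [2, 5, 6, 7, 8, 11] has size 6, forcing χ ≥ 6, and the coloring below uses 6 colors, so χ(G) = 6.
A valid 6-coloring: color 1: [4, 7]; color 2: [6, 9]; color 3: [5]; color 4: [3, 8]; color 5: [2, 10]; color 6: [11].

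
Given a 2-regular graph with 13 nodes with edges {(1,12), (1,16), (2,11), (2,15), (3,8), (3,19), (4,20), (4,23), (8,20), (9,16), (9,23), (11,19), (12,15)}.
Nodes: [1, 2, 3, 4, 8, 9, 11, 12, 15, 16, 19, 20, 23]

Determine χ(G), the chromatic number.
Clique number ω(G) = 2 (lower bound: χ ≥ ω).
Odd cycle [15, 2, 11, 19, 3, 8, 20, 4, 23, 9, 16, 1, 12] needs 3 colors (χ ≥ 3).
The coloring below uses 3 colors, so χ(G) = 3.
A valid 3-coloring: color 1: [1, 4, 8, 9, 15, 19]; color 2: [2, 3, 12, 16, 20, 23]; color 3: [11].

χ(G) = 3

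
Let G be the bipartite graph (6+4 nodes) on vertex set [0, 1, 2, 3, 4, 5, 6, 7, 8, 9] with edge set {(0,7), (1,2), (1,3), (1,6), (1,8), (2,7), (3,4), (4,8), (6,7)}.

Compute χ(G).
Clique number ω(G) = 2 (lower bound: χ ≥ ω).
The graph is bipartite (no odd cycle), so 2 colors suffice: χ(G) = 2.
A valid 2-coloring: color 1: [1, 4, 5, 7, 9]; color 2: [0, 2, 3, 6, 8].

χ(G) = 2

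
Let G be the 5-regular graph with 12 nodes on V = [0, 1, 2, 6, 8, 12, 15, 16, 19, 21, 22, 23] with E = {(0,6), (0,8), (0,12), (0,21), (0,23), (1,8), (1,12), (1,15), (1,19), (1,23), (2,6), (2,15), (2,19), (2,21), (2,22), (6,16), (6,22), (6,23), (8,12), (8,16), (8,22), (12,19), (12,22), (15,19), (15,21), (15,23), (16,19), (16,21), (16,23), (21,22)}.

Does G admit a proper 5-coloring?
Yes, G is 5-colorable

A valid 5-coloring: color 1: [8, 19, 21, 23]; color 2: [2, 12, 16]; color 3: [0, 15, 22]; color 4: [1, 6].
(χ(G) = 4 ≤ 5.)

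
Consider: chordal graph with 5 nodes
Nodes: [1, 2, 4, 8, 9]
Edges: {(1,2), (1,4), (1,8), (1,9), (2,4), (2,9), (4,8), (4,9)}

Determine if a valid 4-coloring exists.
A valid 4-coloring: color 1: [1]; color 2: [4]; color 3: [8, 9]; color 4: [2].
(χ(G) = 4 ≤ 4.)

Yes, G is 4-colorable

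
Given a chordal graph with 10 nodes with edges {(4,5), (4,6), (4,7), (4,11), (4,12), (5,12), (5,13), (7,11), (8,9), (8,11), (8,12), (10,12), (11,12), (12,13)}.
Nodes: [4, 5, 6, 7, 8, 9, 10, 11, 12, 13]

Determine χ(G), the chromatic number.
Clique number ω(G) = 3 (lower bound: χ ≥ ω).
The clique on [8, 11, 12] has size 3, forcing χ ≥ 3, and the coloring below uses 3 colors, so χ(G) = 3.
A valid 3-coloring: color 1: [6, 7, 9, 12]; color 2: [4, 8, 10, 13]; color 3: [5, 11].

χ(G) = 3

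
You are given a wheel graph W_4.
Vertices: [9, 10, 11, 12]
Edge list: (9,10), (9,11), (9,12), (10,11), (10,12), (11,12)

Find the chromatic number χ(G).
Clique number ω(G) = 4 (lower bound: χ ≥ ω).
The clique on [9, 10, 11, 12] has size 4, forcing χ ≥ 4, and the coloring below uses 4 colors, so χ(G) = 4.
A valid 4-coloring: color 1: [11]; color 2: [10]; color 3: [9]; color 4: [12].

χ(G) = 4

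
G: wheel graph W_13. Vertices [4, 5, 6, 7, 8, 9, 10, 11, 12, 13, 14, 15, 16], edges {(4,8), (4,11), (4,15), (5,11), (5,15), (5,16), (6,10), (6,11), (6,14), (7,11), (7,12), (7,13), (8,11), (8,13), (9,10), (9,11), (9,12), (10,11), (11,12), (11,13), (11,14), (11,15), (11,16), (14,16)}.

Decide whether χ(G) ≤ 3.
Yes, G is 3-colorable

A valid 3-coloring: color 1: [11]; color 2: [4, 5, 10, 12, 13, 14]; color 3: [6, 7, 8, 9, 15, 16].
(χ(G) = 3 ≤ 3.)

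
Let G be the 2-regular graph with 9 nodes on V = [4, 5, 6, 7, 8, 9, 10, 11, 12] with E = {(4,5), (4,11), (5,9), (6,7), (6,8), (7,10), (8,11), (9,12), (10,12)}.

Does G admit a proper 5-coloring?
Yes, G is 5-colorable

A valid 5-coloring: color 1: [4, 8, 9, 10]; color 2: [5, 6, 11, 12]; color 3: [7].
(χ(G) = 3 ≤ 5.)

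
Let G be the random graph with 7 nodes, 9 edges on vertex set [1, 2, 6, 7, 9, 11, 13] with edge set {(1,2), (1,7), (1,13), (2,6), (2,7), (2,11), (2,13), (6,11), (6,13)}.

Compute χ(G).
Clique number ω(G) = 3 (lower bound: χ ≥ ω).
The clique on [1, 2, 13] has size 3, forcing χ ≥ 3, and the coloring below uses 3 colors, so χ(G) = 3.
A valid 3-coloring: color 1: [2, 9]; color 2: [1, 6]; color 3: [7, 11, 13].

χ(G) = 3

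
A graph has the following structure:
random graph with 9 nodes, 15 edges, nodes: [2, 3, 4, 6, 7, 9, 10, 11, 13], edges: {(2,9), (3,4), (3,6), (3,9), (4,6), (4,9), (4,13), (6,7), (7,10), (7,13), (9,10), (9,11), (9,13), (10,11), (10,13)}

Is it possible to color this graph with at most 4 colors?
Yes, G is 4-colorable

A valid 4-coloring: color 1: [7, 9]; color 2: [2, 4, 10]; color 3: [6, 11, 13]; color 4: [3].
(χ(G) = 4 ≤ 4.)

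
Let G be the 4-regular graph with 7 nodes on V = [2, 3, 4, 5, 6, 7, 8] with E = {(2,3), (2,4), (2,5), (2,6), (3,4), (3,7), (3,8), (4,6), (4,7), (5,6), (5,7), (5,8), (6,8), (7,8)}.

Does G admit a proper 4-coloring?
A valid 4-coloring: color 1: [2, 8]; color 2: [6, 7]; color 3: [3, 5]; color 4: [4].
(χ(G) = 4 ≤ 4.)

Yes, G is 4-colorable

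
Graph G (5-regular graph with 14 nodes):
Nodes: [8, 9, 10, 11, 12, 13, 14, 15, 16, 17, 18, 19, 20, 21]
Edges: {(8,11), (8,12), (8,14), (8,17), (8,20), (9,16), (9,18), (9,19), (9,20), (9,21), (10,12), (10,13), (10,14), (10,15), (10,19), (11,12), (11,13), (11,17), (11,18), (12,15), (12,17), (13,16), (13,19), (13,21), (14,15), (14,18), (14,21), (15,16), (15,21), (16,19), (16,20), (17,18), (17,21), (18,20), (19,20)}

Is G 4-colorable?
A valid 4-coloring: color 1: [8, 10, 16, 18, 21]; color 2: [13, 15, 17, 20]; color 3: [12, 14, 19]; color 4: [9, 11].
(χ(G) = 4 ≤ 4.)

Yes, G is 4-colorable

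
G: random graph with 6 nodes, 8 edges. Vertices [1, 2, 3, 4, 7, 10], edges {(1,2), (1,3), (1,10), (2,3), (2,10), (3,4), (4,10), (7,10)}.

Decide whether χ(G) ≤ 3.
Yes, G is 3-colorable

A valid 3-coloring: color 1: [3, 10]; color 2: [2, 4, 7]; color 3: [1].
(χ(G) = 3 ≤ 3.)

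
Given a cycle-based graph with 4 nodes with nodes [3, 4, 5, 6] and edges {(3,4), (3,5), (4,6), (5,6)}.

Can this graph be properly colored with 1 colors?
No, G is not 1-colorable

Edge (3,4) forces its endpoints to differ, so 1 color is not enough.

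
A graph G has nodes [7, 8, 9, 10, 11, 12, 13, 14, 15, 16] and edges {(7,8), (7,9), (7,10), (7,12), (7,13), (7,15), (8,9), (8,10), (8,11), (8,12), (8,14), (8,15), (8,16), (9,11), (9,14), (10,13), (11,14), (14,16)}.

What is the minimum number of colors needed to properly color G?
χ(G) = 4

Clique number ω(G) = 4 (lower bound: χ ≥ ω).
The clique on [8, 9, 11, 14] has size 4, forcing χ ≥ 4, and the coloring below uses 4 colors, so χ(G) = 4.
A valid 4-coloring: color 1: [8, 13]; color 2: [7, 14]; color 3: [9, 10, 12, 15, 16]; color 4: [11].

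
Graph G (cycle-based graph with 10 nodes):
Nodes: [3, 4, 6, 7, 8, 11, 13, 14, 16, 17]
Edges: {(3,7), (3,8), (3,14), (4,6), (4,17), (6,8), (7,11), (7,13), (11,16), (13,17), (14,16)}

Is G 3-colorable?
A valid 3-coloring: color 1: [7, 8, 16, 17]; color 2: [3, 4, 11, 13]; color 3: [6, 14].
(χ(G) = 3 ≤ 3.)

Yes, G is 3-colorable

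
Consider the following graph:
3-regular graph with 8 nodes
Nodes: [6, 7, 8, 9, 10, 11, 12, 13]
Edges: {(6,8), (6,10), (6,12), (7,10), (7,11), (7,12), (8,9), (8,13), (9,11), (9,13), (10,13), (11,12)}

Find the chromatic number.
χ(G) = 3

Clique number ω(G) = 3 (lower bound: χ ≥ ω).
The clique on [7, 11, 12] has size 3, forcing χ ≥ 3, and the coloring below uses 3 colors, so χ(G) = 3.
A valid 3-coloring: color 1: [6, 7, 9]; color 2: [8, 10, 12]; color 3: [11, 13].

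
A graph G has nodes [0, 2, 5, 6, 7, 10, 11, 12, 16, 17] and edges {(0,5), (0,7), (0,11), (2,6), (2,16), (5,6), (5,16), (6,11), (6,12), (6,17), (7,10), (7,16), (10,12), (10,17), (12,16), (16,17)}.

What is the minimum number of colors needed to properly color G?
Clique number ω(G) = 2 (lower bound: χ ≥ ω).
The graph is bipartite (no odd cycle), so 2 colors suffice: χ(G) = 2.
A valid 2-coloring: color 1: [0, 6, 10, 16]; color 2: [2, 5, 7, 11, 12, 17].

χ(G) = 2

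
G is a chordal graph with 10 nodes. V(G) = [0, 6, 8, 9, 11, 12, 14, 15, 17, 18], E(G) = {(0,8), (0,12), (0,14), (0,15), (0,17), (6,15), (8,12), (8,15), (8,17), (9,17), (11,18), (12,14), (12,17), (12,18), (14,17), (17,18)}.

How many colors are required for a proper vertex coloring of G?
Clique number ω(G) = 4 (lower bound: χ ≥ ω).
The clique on [0, 8, 12, 17] has size 4, forcing χ ≥ 4, and the coloring below uses 4 colors, so χ(G) = 4.
A valid 4-coloring: color 1: [11, 15, 17]; color 2: [6, 9, 12]; color 3: [0, 18]; color 4: [8, 14].

χ(G) = 4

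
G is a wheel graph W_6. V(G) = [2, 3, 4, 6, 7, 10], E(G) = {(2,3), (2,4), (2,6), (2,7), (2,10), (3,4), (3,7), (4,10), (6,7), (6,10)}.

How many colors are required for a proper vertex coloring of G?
Clique number ω(G) = 3 (lower bound: χ ≥ ω).
Odd cycle [4, 3, 7, 6, 10] needs 3 colors (χ ≥ 3).
Vertex 2 is adjacent to every vertex of [3, 4, 6, 7, 10], which already need 3 colors among themselves, so 2 needs a new color (χ ≥ 4).
The coloring below uses 4 colors, so χ(G) = 4.
A valid 4-coloring: color 1: [2]; color 2: [4, 6]; color 3: [3, 10]; color 4: [7].

χ(G) = 4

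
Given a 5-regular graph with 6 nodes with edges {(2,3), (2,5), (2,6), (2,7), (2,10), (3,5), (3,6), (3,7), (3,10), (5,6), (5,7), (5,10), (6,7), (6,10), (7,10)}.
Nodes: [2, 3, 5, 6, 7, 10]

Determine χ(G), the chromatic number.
χ(G) = 6

Clique number ω(G) = 6 (lower bound: χ ≥ ω).
The clique on [2, 3, 5, 6, 7, 10] has size 6, forcing χ ≥ 6, and the coloring below uses 6 colors, so χ(G) = 6.
A valid 6-coloring: color 1: [6]; color 2: [3]; color 3: [7]; color 4: [5]; color 5: [2]; color 6: [10].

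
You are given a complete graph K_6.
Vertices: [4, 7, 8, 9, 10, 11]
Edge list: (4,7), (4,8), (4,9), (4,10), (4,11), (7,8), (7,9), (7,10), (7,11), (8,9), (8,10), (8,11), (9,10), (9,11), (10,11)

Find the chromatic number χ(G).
χ(G) = 6

Clique number ω(G) = 6 (lower bound: χ ≥ ω).
The clique on [4, 7, 8, 9, 10, 11] has size 6, forcing χ ≥ 6, and the coloring below uses 6 colors, so χ(G) = 6.
A valid 6-coloring: color 1: [8]; color 2: [10]; color 3: [4]; color 4: [11]; color 5: [7]; color 6: [9].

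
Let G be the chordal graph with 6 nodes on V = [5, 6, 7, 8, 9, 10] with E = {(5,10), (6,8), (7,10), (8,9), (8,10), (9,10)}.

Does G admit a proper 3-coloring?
Yes, G is 3-colorable

A valid 3-coloring: color 1: [6, 10]; color 2: [5, 7, 8]; color 3: [9].
(χ(G) = 3 ≤ 3.)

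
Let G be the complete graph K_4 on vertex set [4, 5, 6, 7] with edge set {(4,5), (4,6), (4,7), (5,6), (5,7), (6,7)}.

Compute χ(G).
χ(G) = 4

Clique number ω(G) = 4 (lower bound: χ ≥ ω).
The clique on [4, 5, 6, 7] has size 4, forcing χ ≥ 4, and the coloring below uses 4 colors, so χ(G) = 4.
A valid 4-coloring: color 1: [6]; color 2: [5]; color 3: [4]; color 4: [7].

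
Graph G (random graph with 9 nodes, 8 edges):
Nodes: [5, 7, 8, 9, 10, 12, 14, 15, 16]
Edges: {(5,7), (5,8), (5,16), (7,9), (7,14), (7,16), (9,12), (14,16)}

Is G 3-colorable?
Yes, G is 3-colorable

A valid 3-coloring: color 1: [7, 8, 10, 12, 15]; color 2: [9, 16]; color 3: [5, 14].
(χ(G) = 3 ≤ 3.)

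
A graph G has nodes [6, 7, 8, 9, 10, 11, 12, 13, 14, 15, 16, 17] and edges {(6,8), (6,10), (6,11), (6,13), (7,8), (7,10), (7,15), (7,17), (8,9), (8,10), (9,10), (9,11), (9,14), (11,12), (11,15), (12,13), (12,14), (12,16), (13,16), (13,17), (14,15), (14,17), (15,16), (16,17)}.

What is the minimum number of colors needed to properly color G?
Clique number ω(G) = 3 (lower bound: χ ≥ ω).
The clique on [6, 8, 10] has size 3, forcing χ ≥ 3, and the coloring below uses 3 colors, so χ(G) = 3.
A valid 3-coloring: color 1: [10, 12, 15, 17]; color 2: [8, 11, 13, 14]; color 3: [6, 7, 9, 16].

χ(G) = 3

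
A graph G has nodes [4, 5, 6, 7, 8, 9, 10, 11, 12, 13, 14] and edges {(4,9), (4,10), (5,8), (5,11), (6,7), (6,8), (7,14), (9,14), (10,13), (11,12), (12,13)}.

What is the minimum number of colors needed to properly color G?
χ(G) = 3

Clique number ω(G) = 2 (lower bound: χ ≥ ω).
Odd cycle [11, 5, 8, 6, 7, 14, 9, 4, 10, 13, 12] needs 3 colors (χ ≥ 3).
The coloring below uses 3 colors, so χ(G) = 3.
A valid 3-coloring: color 1: [7, 8, 9, 11, 13]; color 2: [4, 5, 6, 12, 14]; color 3: [10].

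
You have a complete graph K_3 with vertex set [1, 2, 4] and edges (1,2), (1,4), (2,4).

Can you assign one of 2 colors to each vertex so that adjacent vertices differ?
No, G is not 2-colorable

The clique on vertices [1, 2, 4] has size 3 > 2, so it alone needs 3 colors.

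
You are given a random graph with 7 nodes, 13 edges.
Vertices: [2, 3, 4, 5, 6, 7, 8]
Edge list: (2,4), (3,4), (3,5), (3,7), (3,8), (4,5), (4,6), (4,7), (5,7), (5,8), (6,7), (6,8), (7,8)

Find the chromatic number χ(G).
χ(G) = 4

Clique number ω(G) = 4 (lower bound: χ ≥ ω).
The clique on [3, 5, 7, 8] has size 4, forcing χ ≥ 4, and the coloring below uses 4 colors, so χ(G) = 4.
A valid 4-coloring: color 1: [2, 7]; color 2: [4, 8]; color 3: [5, 6]; color 4: [3].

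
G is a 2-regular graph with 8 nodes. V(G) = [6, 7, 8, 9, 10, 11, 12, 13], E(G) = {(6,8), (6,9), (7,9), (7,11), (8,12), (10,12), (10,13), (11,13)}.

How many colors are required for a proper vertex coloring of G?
Clique number ω(G) = 2 (lower bound: χ ≥ ω).
The graph is bipartite (no odd cycle), so 2 colors suffice: χ(G) = 2.
A valid 2-coloring: color 1: [6, 7, 12, 13]; color 2: [8, 9, 10, 11].

χ(G) = 2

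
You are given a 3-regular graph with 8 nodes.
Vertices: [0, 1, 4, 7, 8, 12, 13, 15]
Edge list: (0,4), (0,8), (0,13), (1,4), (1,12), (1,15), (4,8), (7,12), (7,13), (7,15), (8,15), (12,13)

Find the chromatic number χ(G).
χ(G) = 3

Clique number ω(G) = 3 (lower bound: χ ≥ ω).
The clique on [0, 4, 8] has size 3, forcing χ ≥ 3, and the coloring below uses 3 colors, so χ(G) = 3.
A valid 3-coloring: color 1: [1, 8, 13]; color 2: [4, 12, 15]; color 3: [0, 7].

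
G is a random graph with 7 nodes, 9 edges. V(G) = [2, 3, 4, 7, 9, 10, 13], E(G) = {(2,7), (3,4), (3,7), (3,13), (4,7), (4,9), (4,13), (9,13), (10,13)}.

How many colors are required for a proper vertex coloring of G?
Clique number ω(G) = 3 (lower bound: χ ≥ ω).
The clique on [4, 9, 13] has size 3, forcing χ ≥ 3, and the coloring below uses 3 colors, so χ(G) = 3.
A valid 3-coloring: color 1: [7, 13]; color 2: [2, 4, 10]; color 3: [3, 9].

χ(G) = 3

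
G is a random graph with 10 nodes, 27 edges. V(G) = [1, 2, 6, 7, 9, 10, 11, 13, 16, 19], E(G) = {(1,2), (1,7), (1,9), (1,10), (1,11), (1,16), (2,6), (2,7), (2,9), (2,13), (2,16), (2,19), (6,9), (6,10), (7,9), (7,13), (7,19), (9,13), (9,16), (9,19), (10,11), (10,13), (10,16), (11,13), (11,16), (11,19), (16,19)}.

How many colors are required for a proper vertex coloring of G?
χ(G) = 4

Clique number ω(G) = 4 (lower bound: χ ≥ ω).
The clique on [1, 10, 11, 16] has size 4, forcing χ ≥ 4, and the coloring below uses 4 colors, so χ(G) = 4.
A valid 4-coloring: color 1: [2, 10]; color 2: [9, 11]; color 3: [1, 6, 13, 19]; color 4: [7, 16].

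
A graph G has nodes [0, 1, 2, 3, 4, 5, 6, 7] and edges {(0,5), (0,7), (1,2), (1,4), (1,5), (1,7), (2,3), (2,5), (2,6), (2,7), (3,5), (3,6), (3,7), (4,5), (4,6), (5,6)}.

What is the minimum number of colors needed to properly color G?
Clique number ω(G) = 4 (lower bound: χ ≥ ω).
The clique on [2, 3, 5, 6] has size 4, forcing χ ≥ 4, and the coloring below uses 4 colors, so χ(G) = 4.
A valid 4-coloring: color 1: [5, 7]; color 2: [0, 2, 4]; color 3: [1, 3]; color 4: [6].

χ(G) = 4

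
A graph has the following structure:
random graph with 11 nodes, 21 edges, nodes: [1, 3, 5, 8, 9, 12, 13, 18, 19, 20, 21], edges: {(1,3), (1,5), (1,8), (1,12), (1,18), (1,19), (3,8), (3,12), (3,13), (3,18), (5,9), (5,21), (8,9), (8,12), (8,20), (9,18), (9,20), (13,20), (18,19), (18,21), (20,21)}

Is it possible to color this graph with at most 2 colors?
The clique on vertices [1, 3, 8, 12] has size 4 > 2, so it alone needs 4 colors.

No, G is not 2-colorable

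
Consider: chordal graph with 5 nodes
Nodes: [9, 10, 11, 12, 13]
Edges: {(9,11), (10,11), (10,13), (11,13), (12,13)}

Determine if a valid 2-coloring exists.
No, G is not 2-colorable

The clique on vertices [10, 11, 13] has size 3 > 2, so it alone needs 3 colors.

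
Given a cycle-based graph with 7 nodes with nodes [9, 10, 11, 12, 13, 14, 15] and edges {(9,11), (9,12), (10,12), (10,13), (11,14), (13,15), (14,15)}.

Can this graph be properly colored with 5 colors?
Yes, G is 5-colorable

A valid 5-coloring: color 1: [9, 13, 14]; color 2: [10, 11, 15]; color 3: [12].
(χ(G) = 3 ≤ 5.)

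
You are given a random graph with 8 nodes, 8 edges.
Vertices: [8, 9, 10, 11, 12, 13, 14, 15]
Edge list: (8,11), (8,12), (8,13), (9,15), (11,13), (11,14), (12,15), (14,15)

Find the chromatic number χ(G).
χ(G) = 3

Clique number ω(G) = 3 (lower bound: χ ≥ ω).
The clique on [8, 11, 13] has size 3, forcing χ ≥ 3, and the coloring below uses 3 colors, so χ(G) = 3.
A valid 3-coloring: color 1: [8, 10, 15]; color 2: [9, 11, 12]; color 3: [13, 14].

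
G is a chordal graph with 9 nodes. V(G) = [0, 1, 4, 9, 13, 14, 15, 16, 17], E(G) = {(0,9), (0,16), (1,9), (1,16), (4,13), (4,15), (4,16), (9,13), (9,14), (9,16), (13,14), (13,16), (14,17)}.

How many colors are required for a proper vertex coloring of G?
Clique number ω(G) = 3 (lower bound: χ ≥ ω).
The clique on [0, 9, 16] has size 3, forcing χ ≥ 3, and the coloring below uses 3 colors, so χ(G) = 3.
A valid 3-coloring: color 1: [14, 15, 16]; color 2: [4, 9, 17]; color 3: [0, 1, 13].

χ(G) = 3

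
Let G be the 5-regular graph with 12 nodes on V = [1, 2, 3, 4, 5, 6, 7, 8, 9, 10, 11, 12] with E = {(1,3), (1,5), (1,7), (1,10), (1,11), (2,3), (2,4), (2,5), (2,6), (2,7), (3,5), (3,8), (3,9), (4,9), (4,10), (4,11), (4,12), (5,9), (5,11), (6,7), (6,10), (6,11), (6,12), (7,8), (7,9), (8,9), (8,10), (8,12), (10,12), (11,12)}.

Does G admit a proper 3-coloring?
Yes, G is 3-colorable

A valid 3-coloring: color 1: [4, 5, 6, 8]; color 2: [3, 7, 10, 11]; color 3: [1, 2, 9, 12].
(χ(G) = 3 ≤ 3.)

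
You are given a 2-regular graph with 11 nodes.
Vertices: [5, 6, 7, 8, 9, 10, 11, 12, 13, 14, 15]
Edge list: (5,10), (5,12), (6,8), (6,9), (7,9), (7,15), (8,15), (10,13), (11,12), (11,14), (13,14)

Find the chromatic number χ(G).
Clique number ω(G) = 2 (lower bound: χ ≥ ω).
Odd cycle [7, 9, 6, 8, 15] needs 3 colors (χ ≥ 3).
The coloring below uses 3 colors, so χ(G) = 3.
A valid 3-coloring: color 1: [5, 8, 9, 11, 13]; color 2: [6, 10, 12, 14, 15]; color 3: [7].

χ(G) = 3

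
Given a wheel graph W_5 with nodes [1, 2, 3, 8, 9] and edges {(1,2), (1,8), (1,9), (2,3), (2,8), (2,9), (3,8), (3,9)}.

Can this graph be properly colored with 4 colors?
A valid 4-coloring: color 1: [2]; color 2: [8, 9]; color 3: [1, 3].
(χ(G) = 3 ≤ 4.)

Yes, G is 4-colorable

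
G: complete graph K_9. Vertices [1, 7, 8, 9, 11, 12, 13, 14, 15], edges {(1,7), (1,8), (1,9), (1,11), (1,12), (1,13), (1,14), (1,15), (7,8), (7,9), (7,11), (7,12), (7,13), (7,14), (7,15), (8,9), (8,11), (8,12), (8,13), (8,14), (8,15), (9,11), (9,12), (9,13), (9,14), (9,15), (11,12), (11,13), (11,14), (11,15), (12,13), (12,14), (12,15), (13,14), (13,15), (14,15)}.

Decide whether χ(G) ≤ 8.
No, G is not 8-colorable

The clique on vertices [1, 7, 8, 9, 11, 12, 13, 14, 15] has size 9 > 8, so it alone needs 9 colors.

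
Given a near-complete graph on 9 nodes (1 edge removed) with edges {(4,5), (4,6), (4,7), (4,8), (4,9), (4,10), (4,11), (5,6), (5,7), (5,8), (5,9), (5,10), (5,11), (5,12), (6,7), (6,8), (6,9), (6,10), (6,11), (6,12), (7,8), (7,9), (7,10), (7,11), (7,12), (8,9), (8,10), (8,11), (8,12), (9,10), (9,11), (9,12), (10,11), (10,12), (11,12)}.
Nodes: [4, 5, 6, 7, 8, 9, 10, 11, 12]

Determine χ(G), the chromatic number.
χ(G) = 8

Clique number ω(G) = 8 (lower bound: χ ≥ ω).
The clique on [4, 5, 6, 7, 8, 9, 10, 11] has size 8, forcing χ ≥ 8, and the coloring below uses 8 colors, so χ(G) = 8.
A valid 8-coloring: color 1: [6]; color 2: [11]; color 3: [7]; color 4: [5]; color 5: [9]; color 6: [10]; color 7: [8]; color 8: [4, 12].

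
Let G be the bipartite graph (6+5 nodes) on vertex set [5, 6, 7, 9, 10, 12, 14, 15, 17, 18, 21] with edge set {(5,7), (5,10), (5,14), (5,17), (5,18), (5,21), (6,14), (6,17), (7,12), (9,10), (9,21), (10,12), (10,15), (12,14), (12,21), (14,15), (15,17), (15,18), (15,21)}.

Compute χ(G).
Clique number ω(G) = 2 (lower bound: χ ≥ ω).
The graph is bipartite (no odd cycle), so 2 colors suffice: χ(G) = 2.
A valid 2-coloring: color 1: [5, 6, 9, 12, 15]; color 2: [7, 10, 14, 17, 18, 21].

χ(G) = 2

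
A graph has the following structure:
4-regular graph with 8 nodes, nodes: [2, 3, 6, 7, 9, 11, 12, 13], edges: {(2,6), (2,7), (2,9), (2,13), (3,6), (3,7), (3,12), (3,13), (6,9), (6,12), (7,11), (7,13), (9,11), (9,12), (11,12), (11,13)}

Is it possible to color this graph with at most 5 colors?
Yes, G is 5-colorable

A valid 5-coloring: color 1: [3, 9]; color 2: [6, 11]; color 3: [12, 13]; color 4: [7]; color 5: [2].
(χ(G) = 4 ≤ 5.)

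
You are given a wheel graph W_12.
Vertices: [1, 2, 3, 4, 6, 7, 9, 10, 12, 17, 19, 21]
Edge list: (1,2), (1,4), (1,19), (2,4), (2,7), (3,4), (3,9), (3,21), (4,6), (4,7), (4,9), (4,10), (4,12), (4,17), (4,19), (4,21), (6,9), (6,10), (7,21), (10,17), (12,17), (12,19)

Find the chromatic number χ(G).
Clique number ω(G) = 3 (lower bound: χ ≥ ω).
Odd cycle [21, 3, 9, 6, 10, 17, 12, 19, 1, 2, 7] needs 3 colors (χ ≥ 3).
Vertex 4 is adjacent to every vertex of [1, 2, 3, 6, 7, 9, 10, 12, 17, 19, 21], which already need 3 colors among themselves, so 4 needs a new color (χ ≥ 4).
The coloring below uses 4 colors, so χ(G) = 4.
A valid 4-coloring: color 1: [4]; color 2: [2, 9, 10, 12, 21]; color 3: [3, 6, 7, 17, 19]; color 4: [1].

χ(G) = 4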